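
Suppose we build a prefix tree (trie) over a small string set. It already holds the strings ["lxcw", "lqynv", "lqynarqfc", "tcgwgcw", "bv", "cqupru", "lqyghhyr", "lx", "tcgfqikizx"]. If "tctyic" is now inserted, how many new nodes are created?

"tc" is already a path in the trie; the remaining "tyic" must be added.
Each of the 4 remaining characters creates one node.

4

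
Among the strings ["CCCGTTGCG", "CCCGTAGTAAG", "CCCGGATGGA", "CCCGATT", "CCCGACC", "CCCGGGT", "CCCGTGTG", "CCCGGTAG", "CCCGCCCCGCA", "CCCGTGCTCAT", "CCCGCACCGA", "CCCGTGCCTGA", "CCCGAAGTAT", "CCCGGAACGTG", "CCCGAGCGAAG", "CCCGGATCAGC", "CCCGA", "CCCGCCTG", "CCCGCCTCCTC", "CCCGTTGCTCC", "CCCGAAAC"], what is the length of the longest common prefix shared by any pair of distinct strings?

8

Equivalently: take the maximum, over all pairs, of their longest common prefix length.
"CCCGTTGCG" and "CCCGTTGCTCC" agree on "CCCGTTGC" (8 characters) before diverging; nothing deeper is shared.
Longest shared-prefix length: 8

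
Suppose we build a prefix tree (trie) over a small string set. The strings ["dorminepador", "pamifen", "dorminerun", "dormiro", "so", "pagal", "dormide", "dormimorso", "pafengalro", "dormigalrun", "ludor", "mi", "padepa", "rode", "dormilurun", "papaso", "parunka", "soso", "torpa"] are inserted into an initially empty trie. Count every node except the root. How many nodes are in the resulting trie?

86

Trace insertions, counting only characters that open a new branch:
  "dorminepador" → 12 new (d, o, r, m, i, n, e, p, a, d, o, r)
  "pamifen" → 7 new (p, a, m, i, f, e, n)
  "dorminerun" → prefix "dormine" already present; 3 new (r, u, n)
  "dormiro" → prefix "dormi" already present; 2 new (r, o)
  "so" → 2 new (s, o)
  "pagal" → prefix "pa" already present; 3 new (g, a, l)
  "dormide" → prefix "dormi" already present; 2 new (d, e)
  "dormimorso" → prefix "dormi" already present; 5 new (m, o, r, s, o)
  "pafengalro" → prefix "pa" already present; 8 new (f, e, n, g, a, l, r, o)
  "dormigalrun" → prefix "dormi" already present; 6 new (g, a, l, r, u, n)
  "ludor" → 5 new (l, u, d, o, r)
  "mi" → 2 new (m, i)
  "padepa" → prefix "pa" already present; 4 new (d, e, p, a)
  "rode" → 4 new (r, o, d, e)
  "dormilurun" → prefix "dormi" already present; 5 new (l, u, r, u, n)
  "papaso" → prefix "pa" already present; 4 new (p, a, s, o)
  "parunka" → prefix "pa" already present; 5 new (r, u, n, k, a)
  "soso" → prefix "so" already present; 2 new (s, o)
  "torpa" → 5 new (t, o, r, p, a)
Total nodes = 12 + 7 + 3 + 2 + 2 + 3 + 2 + 5 + 8 + 6 + 5 + 2 + 4 + 4 + 5 + 4 + 5 + 2 + 5 = 86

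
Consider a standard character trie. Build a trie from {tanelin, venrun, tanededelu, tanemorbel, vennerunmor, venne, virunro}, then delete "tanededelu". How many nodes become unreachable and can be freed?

6

After clearing the end-marker at "tanededelu", prune upward until reaching a node still needed by another word.
The suffix "dedelu" (6 nodes) is used only by "tanededelu"; the node for "tane" still has the child "l", so pruning stops there.
Nodes removed: 6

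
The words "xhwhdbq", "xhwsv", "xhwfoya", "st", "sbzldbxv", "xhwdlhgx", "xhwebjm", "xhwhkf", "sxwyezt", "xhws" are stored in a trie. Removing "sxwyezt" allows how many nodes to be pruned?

After clearing the end-marker at "sxwyezt", prune upward until reaching a node still needed by another word.
The suffix "xwyezt" (6 nodes) is used only by "sxwyezt"; the node for "s" still has the child "t", so pruning stops there.
Nodes removed: 6

6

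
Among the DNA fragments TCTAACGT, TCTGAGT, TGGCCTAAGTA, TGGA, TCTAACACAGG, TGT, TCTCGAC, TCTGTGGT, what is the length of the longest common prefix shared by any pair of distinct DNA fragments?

6

The deepest shared node is where two words last agree before diverging.
e.g. "TCTAACACAGG" and "TCTAACGT" share the prefix "TCTAAC" of length 6; no pair shares a longer one.
Longest shared-prefix length: 6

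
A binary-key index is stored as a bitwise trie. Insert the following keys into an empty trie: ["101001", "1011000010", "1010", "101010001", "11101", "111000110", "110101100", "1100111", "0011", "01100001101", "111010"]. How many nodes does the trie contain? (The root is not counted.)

53

Insert word by word; a character creates a node only if that edge doesn't already exist:
  "101001" → 6 new (1, 0, 1, 0, 0, 1)
  "1011000010" → prefix "101" already present; 7 new (1, 0, 0, 0, 0, 1, 0)
  "1010" → prefix "1010" already present; 0 new (none)
  "101010001" → prefix "1010" already present; 5 new (1, 0, 0, 0, 1)
  "11101" → prefix "1" already present; 4 new (1, 1, 0, 1)
  "111000110" → prefix "1110" already present; 5 new (0, 0, 1, 1, 0)
  "110101100" → prefix "11" already present; 7 new (0, 1, 0, 1, 1, 0, 0)
  "1100111" → prefix "110" already present; 4 new (0, 1, 1, 1)
  "0011" → 4 new (0, 0, 1, 1)
  "01100001101" → prefix "0" already present; 10 new (1, 1, 0, 0, 0, 0, 1, 1, 0, 1)
  "111010" → prefix "11101" already present; 1 new (0)
Total nodes = 6 + 7 + 0 + 5 + 4 + 5 + 7 + 4 + 4 + 10 + 1 = 53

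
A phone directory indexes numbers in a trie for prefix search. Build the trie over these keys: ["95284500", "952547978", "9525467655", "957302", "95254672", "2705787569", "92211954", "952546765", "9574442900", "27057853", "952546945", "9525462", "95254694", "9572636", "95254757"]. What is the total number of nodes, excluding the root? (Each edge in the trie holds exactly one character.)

Count nodes per top-level branch (shared prefixes stored once):
  '2'-branch (27057853, 2705787569): 12 nodes
  '9'-branch (92211954, 9525462, 95254672, 952546765, 9525467655, 95254694, 952546945, 95254757, 952547978, 95284500, 9572636, 957302, 9574442900): 48 nodes
Sum: 60

60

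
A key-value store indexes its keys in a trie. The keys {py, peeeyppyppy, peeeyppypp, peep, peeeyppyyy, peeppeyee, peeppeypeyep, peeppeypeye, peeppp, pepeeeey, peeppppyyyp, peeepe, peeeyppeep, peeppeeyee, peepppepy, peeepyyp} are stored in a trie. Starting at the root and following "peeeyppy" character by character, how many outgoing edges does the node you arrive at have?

Walk "peeeyppy" from the root, arriving at one node.
Distinct next characters after "peeeyppy": p, y.
That node has 2 child edges.

2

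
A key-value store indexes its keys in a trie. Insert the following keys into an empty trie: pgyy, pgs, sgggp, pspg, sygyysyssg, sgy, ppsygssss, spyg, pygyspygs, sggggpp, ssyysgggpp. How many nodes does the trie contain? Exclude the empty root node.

54

Trace insertions, counting only characters that open a new branch:
  "pgyy" → 4 new (p, g, y, y)
  "pgs" → prefix "pg" already present; 1 new (s)
  "sgggp" → 5 new (s, g, g, g, p)
  "pspg" → prefix "p" already present; 3 new (s, p, g)
  "sygyysyssg" → prefix "s" already present; 9 new (y, g, y, y, s, y, s, s, g)
  "sgy" → prefix "sg" already present; 1 new (y)
  "ppsygssss" → prefix "p" already present; 8 new (p, s, y, g, s, s, s, s)
  "spyg" → prefix "s" already present; 3 new (p, y, g)
  "pygyspygs" → prefix "p" already present; 8 new (y, g, y, s, p, y, g, s)
  "sggggpp" → prefix "sggg" already present; 3 new (g, p, p)
  "ssyysgggpp" → prefix "s" already present; 9 new (s, y, y, s, g, g, g, p, p)
Total nodes = 4 + 1 + 5 + 3 + 9 + 1 + 8 + 3 + 8 + 3 + 9 = 54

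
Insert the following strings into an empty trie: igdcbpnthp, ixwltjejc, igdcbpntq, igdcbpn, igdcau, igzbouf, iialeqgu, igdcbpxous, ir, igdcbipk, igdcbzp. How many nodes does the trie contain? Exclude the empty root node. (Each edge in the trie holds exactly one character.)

43

Trace insertions, counting only characters that open a new branch:
  "igdcbpnthp" → 10 new (i, g, d, c, b, p, n, t, h, p)
  "ixwltjejc" → prefix "i" already present; 8 new (x, w, l, t, j, e, j, c)
  "igdcbpntq" → prefix "igdcbpnt" already present; 1 new (q)
  "igdcbpn" → prefix "igdcbpn" already present; 0 new (none)
  "igdcau" → prefix "igdc" already present; 2 new (a, u)
  "igzbouf" → prefix "ig" already present; 5 new (z, b, o, u, f)
  "iialeqgu" → prefix "i" already present; 7 new (i, a, l, e, q, g, u)
  "igdcbpxous" → prefix "igdcbp" already present; 4 new (x, o, u, s)
  "ir" → prefix "i" already present; 1 new (r)
  "igdcbipk" → prefix "igdcb" already present; 3 new (i, p, k)
  "igdcbzp" → prefix "igdcb" already present; 2 new (z, p)
Total nodes = 10 + 8 + 1 + 0 + 2 + 5 + 7 + 4 + 1 + 3 + 2 = 43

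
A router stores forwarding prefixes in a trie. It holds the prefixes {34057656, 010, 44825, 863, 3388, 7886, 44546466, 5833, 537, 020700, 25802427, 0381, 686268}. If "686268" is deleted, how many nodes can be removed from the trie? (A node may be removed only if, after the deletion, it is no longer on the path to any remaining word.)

A node on "686268"'s path can go only if nothing else ends at it or branches off below it.
No other word shares any prefix with "686268", so all 6 of its nodes go.
Nodes removed: 6

6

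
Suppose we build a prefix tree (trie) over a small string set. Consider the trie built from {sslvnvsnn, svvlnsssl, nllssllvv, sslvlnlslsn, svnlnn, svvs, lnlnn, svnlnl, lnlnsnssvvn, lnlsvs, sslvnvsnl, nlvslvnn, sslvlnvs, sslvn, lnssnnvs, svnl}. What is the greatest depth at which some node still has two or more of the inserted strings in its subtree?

Equivalently: take the maximum, over all pairs, of their longest common prefix length.
e.g. "sslvnvsnl" and "sslvnvsnn" share the prefix "sslvnvsn" of length 8; no pair shares a longer one.
Longest shared-prefix length: 8

8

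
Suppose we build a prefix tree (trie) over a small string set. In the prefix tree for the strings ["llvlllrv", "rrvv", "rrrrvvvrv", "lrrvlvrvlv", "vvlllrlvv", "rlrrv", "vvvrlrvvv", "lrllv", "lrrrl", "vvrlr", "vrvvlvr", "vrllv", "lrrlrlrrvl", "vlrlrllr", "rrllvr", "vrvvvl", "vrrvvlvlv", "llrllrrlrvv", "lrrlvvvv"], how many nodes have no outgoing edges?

19

Leaves are exactly the stored words that no other stored word extends.
Those words: "llrllrrlrvv", "llvlllrv", "lrllv", "lrrlrlrrvl", "lrrlvvvv", "lrrrl", "lrrvlvrvlv", "rlrrv", "rrllvr", "rrrrvvvrv", "rrvv", "vlrlrllr", "vrllv", "vrrvvlvlv", "vrvvlvr", "vrvvvl", "vvlllrlvv", "vvrlr", "vvvrlrvvv"
Leaf count: 19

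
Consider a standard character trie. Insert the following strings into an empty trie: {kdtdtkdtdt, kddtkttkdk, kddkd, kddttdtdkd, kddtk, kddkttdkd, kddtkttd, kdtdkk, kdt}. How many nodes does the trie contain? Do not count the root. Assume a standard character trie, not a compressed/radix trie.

Count nodes per top-level branch (shared prefixes stored once):
  'k'-branch (kddkd, kddkttdkd, kddtk, kddtkttd, kddtkttkdk, kddttdtdkd, kdt, kdtdkk, kdtdtkdtdt): 34 nodes
Sum: 34

34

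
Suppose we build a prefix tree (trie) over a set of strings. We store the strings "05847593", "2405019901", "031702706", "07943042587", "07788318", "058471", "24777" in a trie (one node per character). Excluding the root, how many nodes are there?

46

Trace insertions, counting only characters that open a new branch:
  "05847593" → 8 new (0, 5, 8, 4, 7, 5, 9, 3)
  "2405019901" → 10 new (2, 4, 0, 5, 0, 1, 9, 9, 0, 1)
  "031702706" → prefix "0" already present; 8 new (3, 1, 7, 0, 2, 7, 0, 6)
  "07943042587" → prefix "0" already present; 10 new (7, 9, 4, 3, 0, 4, 2, 5, 8, 7)
  "07788318" → prefix "07" already present; 6 new (7, 8, 8, 3, 1, 8)
  "058471" → prefix "05847" already present; 1 new (1)
  "24777" → prefix "24" already present; 3 new (7, 7, 7)
Total nodes = 8 + 10 + 8 + 10 + 6 + 1 + 3 = 46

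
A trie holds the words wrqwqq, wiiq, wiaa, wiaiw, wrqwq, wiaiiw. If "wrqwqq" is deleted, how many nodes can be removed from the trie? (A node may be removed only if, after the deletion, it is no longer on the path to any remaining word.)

1

Walk "wrqwqq" from the leaf back toward the root, removing each node that no remaining word uses.
The suffix "q" (1 node) is used only by "wrqwqq"; "wrqwq" is itself a stored word, so pruning stops there.
Nodes removed: 1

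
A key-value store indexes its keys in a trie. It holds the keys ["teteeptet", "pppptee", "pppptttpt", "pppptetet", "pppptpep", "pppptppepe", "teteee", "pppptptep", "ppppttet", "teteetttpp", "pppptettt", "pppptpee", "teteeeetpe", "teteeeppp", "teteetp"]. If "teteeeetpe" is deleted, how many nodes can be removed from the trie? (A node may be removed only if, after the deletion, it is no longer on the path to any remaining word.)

Walk "teteeeetpe" from the leaf back toward the root, removing each node that no remaining word uses.
The suffix "etpe" (4 nodes) is used only by "teteeeetpe"; the node for "teteee" still has the child "p", so pruning stops there.
Nodes removed: 4

4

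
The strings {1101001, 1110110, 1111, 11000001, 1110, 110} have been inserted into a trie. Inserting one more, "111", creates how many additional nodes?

0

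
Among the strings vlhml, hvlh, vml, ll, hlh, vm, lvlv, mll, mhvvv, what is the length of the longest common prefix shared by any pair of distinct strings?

2

Look for the deepest trie node that still has at least two words in its subtree.
e.g. "vm" and "vml" share the prefix "vm" of length 2; no pair shares a longer one.
Longest shared-prefix length: 2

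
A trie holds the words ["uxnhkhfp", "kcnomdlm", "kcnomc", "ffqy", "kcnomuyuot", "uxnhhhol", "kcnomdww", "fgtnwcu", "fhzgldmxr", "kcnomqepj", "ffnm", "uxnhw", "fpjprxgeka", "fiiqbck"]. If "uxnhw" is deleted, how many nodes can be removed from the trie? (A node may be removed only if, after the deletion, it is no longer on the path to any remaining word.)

1

After clearing the end-marker at "uxnhw", prune upward until reaching a node still needed by another word.
The suffix "w" (1 node) is used only by "uxnhw"; the node for "uxnh" still has the child "k", so pruning stops there.
Nodes removed: 1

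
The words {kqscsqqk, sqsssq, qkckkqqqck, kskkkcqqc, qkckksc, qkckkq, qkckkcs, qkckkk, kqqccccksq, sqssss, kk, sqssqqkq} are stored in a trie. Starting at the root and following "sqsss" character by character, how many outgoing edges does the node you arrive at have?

Follow the path "sqsss" to its node, then look at its outgoing edges.
Distinct next characters after "sqsss": q, s.
That node has 2 child edges.

2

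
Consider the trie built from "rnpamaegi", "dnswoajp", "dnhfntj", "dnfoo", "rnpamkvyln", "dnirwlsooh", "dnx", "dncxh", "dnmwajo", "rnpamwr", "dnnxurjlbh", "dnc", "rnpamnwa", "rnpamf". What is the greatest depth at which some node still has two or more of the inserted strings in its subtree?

Equivalently: take the maximum, over all pairs, of their longest common prefix length.
e.g. "rnpamaegi" and "rnpamf" share the prefix "rnpam" of length 5; no pair shares a longer one.
Longest shared-prefix length: 5

5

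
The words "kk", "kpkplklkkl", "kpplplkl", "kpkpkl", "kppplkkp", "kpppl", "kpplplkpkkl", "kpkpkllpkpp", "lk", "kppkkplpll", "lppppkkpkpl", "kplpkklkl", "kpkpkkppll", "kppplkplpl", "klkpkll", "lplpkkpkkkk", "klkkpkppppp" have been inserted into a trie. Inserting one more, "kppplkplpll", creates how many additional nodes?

The longest prefix of "kppplkplpll" already in the trie is "kppplkplpl" (length 10).
New nodes needed: |"kppplkplpll"| − 10 = 11 − 10 = 1.

1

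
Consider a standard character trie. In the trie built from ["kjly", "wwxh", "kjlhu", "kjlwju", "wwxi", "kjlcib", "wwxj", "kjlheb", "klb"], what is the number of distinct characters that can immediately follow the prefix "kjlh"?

Walk "kjlh" from the root, arriving at one node.
Characters that immediately follow "kjlh" among the stored strings: {e, u}.
That node has 2 child edges.

2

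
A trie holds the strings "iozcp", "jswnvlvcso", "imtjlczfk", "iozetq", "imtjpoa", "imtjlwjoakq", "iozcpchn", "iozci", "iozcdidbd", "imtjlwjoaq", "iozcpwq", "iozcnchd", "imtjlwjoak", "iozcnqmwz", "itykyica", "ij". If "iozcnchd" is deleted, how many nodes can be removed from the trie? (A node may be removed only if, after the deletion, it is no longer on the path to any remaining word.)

3

Walk "iozcnchd" from the leaf back toward the root, removing each node that no remaining word uses.
The suffix "chd" (3 nodes) is used only by "iozcnchd"; the node for "iozcn" still has the child "q", so pruning stops there.
Nodes removed: 3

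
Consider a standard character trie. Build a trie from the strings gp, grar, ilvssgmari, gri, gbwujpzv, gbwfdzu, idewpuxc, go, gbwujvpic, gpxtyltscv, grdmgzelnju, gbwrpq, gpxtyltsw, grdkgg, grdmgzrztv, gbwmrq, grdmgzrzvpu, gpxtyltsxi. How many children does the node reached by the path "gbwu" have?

1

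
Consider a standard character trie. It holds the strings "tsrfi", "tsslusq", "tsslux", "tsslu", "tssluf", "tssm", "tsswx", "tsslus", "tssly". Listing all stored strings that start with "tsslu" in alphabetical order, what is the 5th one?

Words with prefix "tsslu", in lexicographic order: "tsslu", "tssluf", "tsslus", "tsslusq", "tsslux"
Position 5: tsslux

tsslux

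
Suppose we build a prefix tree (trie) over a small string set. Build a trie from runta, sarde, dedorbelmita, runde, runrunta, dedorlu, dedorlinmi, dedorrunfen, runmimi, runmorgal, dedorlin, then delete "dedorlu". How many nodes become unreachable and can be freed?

1

Walk "dedorlu" from the leaf back toward the root, removing each node that no remaining word uses.
The suffix "u" (1 node) is used only by "dedorlu"; the node for "dedorl" still has the child "i", so pruning stops there.
Nodes removed: 1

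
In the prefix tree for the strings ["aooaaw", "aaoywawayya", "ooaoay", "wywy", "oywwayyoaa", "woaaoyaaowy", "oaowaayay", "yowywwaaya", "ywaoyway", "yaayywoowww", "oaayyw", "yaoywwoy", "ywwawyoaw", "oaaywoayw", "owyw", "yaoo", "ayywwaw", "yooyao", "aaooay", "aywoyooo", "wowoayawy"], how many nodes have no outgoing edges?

21

A leaf is a node with no children — equivalently, the end of a word that is not a proper prefix of any other stored word.
Those words: "aaooay", "aaoywawayya", "aooaaw", "aywoyooo", "ayywwaw", "oaaywoayw", "oaayyw", "oaowaayay", "ooaoay", "owyw", "oywwayyoaa", "woaaoyaaowy", "wowoayawy", "wywy", "yaayywoowww", "yaoo", "yaoywwoy", "yooyao", "yowywwaaya", "ywaoyway", "ywwawyoaw"
Leaf count: 21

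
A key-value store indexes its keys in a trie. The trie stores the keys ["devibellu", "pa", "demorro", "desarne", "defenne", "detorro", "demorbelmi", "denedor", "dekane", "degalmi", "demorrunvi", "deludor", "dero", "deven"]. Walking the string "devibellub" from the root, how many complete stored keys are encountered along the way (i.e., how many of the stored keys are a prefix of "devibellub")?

1

Traverse "devibellub" character by character; count nodes along the way that are marked as word ends.
Prefixes of the query that are stored words: "devibellu"
Count: 1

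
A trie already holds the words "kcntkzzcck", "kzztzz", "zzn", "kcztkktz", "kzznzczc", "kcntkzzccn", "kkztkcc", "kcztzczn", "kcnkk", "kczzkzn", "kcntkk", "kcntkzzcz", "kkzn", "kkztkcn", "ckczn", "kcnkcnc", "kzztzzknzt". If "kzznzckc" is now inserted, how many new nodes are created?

Walking "kzznzckc" from the root, the first 6 characters ("kzznzc") follow existing edges; "k" is the first miss.
So 8 − 6 = 2 new nodes.

2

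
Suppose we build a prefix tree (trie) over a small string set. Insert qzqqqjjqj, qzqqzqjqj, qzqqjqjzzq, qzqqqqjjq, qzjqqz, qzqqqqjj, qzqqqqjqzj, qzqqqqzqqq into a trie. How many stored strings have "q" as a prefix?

8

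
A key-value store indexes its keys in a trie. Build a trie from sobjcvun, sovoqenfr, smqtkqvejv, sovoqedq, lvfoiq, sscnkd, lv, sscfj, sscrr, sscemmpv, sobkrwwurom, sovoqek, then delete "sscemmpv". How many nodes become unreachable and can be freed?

Walk "sscemmpv" from the leaf back toward the root, removing each node that no remaining word uses.
The suffix "emmpv" (5 nodes) is used only by "sscemmpv"; the node for "ssc" still has the child "n", so pruning stops there.
Nodes removed: 5

5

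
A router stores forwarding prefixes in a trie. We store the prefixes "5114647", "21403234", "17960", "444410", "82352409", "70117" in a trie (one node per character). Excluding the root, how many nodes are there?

Trace insertions, counting only characters that open a new branch:
  "5114647" → 7 new (5, 1, 1, 4, 6, 4, 7)
  "21403234" → 8 new (2, 1, 4, 0, 3, 2, 3, 4)
  "17960" → 5 new (1, 7, 9, 6, 0)
  "444410" → 6 new (4, 4, 4, 4, 1, 0)
  "82352409" → 8 new (8, 2, 3, 5, 2, 4, 0, 9)
  "70117" → 5 new (7, 0, 1, 1, 7)
Total nodes = 7 + 8 + 5 + 6 + 8 + 5 = 39

39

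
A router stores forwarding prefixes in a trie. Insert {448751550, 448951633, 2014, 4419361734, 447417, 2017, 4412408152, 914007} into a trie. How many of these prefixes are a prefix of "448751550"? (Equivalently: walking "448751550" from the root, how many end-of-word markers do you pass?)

1

Traverse "448751550" character by character; count nodes along the way that are marked as word ends.
Prefixes of the query that are stored words: "448751550"
Count: 1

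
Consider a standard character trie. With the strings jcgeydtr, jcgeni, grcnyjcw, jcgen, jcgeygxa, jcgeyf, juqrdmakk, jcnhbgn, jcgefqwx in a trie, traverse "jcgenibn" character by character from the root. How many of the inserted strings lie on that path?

Traverse "jcgenibn" character by character; count nodes along the way that are marked as word ends.
Prefixes of the query that are stored words: "jcgen", "jcgeni"
Count: 2

2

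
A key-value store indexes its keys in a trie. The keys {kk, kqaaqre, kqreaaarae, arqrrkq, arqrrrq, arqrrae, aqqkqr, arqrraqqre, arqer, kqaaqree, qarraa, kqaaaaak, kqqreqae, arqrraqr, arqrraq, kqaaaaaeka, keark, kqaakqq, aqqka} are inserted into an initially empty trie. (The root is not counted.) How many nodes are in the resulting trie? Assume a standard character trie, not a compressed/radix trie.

67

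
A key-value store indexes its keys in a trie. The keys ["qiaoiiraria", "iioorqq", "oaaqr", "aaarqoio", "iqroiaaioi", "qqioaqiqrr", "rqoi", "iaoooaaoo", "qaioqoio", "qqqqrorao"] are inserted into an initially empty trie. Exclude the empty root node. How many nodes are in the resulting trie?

75

Insert word by word; a character creates a node only if that edge doesn't already exist:
  "qiaoiiraria" → 11 new (q, i, a, o, i, i, r, a, r, i, a)
  "iioorqq" → 7 new (i, i, o, o, r, q, q)
  "oaaqr" → 5 new (o, a, a, q, r)
  "aaarqoio" → 8 new (a, a, a, r, q, o, i, o)
  "iqroiaaioi" → prefix "i" already present; 9 new (q, r, o, i, a, a, i, o, i)
  "qqioaqiqrr" → prefix "q" already present; 9 new (q, i, o, a, q, i, q, r, r)
  "rqoi" → 4 new (r, q, o, i)
  "iaoooaaoo" → prefix "i" already present; 8 new (a, o, o, o, a, a, o, o)
  "qaioqoio" → prefix "q" already present; 7 new (a, i, o, q, o, i, o)
  "qqqqrorao" → prefix "qq" already present; 7 new (q, q, r, o, r, a, o)
Total nodes = 11 + 7 + 5 + 8 + 9 + 9 + 4 + 8 + 7 + 7 = 75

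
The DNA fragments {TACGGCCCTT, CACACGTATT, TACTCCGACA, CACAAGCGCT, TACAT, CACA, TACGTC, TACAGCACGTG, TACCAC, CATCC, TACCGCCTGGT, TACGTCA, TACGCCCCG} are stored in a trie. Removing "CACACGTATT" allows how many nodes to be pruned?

6

After clearing the end-marker at "CACACGTATT", prune upward until reaching a node still needed by another word.
The suffix "CGTATT" (6 nodes) is used only by "CACACGTATT"; the node for "CACA" still has the child "A", so pruning stops there.
Nodes removed: 6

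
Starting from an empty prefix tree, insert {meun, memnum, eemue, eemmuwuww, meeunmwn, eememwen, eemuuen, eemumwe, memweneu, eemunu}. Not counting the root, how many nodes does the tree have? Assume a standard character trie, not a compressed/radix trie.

43

For each word, the new-node count is its length minus the longest prefix already in the trie:
  "meun" → 4 new (m, e, u, n)
  "memnum" → prefix "me" already present; 4 new (m, n, u, m)
  "eemue" → 5 new (e, e, m, u, e)
  "eemmuwuww" → prefix "eem" already present; 6 new (m, u, w, u, w, w)
  "meeunmwn" → prefix "me" already present; 6 new (e, u, n, m, w, n)
  "eememwen" → prefix "eem" already present; 5 new (e, m, w, e, n)
  "eemuuen" → prefix "eemu" already present; 3 new (u, e, n)
  "eemumwe" → prefix "eemu" already present; 3 new (m, w, e)
  "memweneu" → prefix "mem" already present; 5 new (w, e, n, e, u)
  "eemunu" → prefix "eemu" already present; 2 new (n, u)
Total nodes = 4 + 4 + 5 + 6 + 6 + 5 + 3 + 3 + 5 + 2 = 43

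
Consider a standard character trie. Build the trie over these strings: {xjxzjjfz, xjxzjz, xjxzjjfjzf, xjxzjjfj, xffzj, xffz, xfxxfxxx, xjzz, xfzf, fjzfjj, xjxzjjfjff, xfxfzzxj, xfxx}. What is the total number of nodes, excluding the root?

Insert word by word; a character creates a node only if that edge doesn't already exist:
  "xjxzjjfz" → 8 new (x, j, x, z, j, j, f, z)
  "xjxzjz" → prefix "xjxzj" already present; 1 new (z)
  "xjxzjjfjzf" → prefix "xjxzjjf" already present; 3 new (j, z, f)
  "xjxzjjfj" → prefix "xjxzjjfj" already present; 0 new (none)
  "xffzj" → prefix "x" already present; 4 new (f, f, z, j)
  "xffz" → prefix "xffz" already present; 0 new (none)
  "xfxxfxxx" → prefix "xf" already present; 6 new (x, x, f, x, x, x)
  "xjzz" → prefix "xj" already present; 2 new (z, z)
  "xfzf" → prefix "xf" already present; 2 new (z, f)
  "fjzfjj" → 6 new (f, j, z, f, j, j)
  "xjxzjjfjff" → prefix "xjxzjjfj" already present; 2 new (f, f)
  "xfxfzzxj" → prefix "xfx" already present; 5 new (f, z, z, x, j)
  "xfxx" → prefix "xfxx" already present; 0 new (none)
Total nodes = 8 + 1 + 3 + 0 + 4 + 0 + 6 + 2 + 2 + 6 + 2 + 5 + 0 = 39

39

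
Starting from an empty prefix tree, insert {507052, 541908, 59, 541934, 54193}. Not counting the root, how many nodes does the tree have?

14

Count nodes per top-level branch (shared prefixes stored once):
  '5'-branch (507052, 541908, 54193, 541934, 59): 14 nodes
Sum: 14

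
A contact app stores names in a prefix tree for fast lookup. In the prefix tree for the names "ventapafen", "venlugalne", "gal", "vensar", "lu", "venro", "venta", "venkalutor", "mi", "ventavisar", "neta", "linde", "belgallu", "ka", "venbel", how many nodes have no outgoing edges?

14

Leaves are exactly the stored words that no other stored word extends.
Those words: "belgallu", "gal", "ka", "linde", "lu", "mi", "neta", "venbel", "venkalutor", "venlugalne", "venro", "vensar", "ventapafen", "ventavisar"
Leaf count: 14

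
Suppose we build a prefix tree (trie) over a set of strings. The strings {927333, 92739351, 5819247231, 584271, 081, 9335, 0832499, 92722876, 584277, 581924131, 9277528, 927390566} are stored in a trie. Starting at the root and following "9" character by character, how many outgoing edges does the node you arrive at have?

2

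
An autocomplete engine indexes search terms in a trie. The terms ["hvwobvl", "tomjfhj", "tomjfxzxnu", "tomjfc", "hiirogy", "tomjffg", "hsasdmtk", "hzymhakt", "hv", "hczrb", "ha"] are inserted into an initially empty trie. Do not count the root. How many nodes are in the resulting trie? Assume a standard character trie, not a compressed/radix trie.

47

Count nodes per top-level branch (shared prefixes stored once):
  'h'-branch (ha, hczrb, hiirogy, hsasdmtk, hv, hvwobvl, hzymhakt): 32 nodes
  't'-branch (tomjfc, tomjffg, tomjfhj, tomjfxzxnu): 15 nodes
Sum: 47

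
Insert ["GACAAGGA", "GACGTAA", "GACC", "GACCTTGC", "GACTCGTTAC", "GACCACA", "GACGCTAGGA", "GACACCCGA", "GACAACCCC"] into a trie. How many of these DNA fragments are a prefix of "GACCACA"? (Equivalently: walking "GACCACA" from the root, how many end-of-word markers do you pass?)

Check each prefix of "GACCACA" against the stored set — each match is an end-marker on the path.
Prefixes of the query that are stored words: "GACC", "GACCACA"
Count: 2

2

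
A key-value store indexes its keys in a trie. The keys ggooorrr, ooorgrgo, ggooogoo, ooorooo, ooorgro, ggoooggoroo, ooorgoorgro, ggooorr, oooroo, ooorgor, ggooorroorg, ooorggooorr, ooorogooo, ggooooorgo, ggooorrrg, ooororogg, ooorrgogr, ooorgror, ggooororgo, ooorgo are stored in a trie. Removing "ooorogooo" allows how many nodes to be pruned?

A node on "ooorogooo"'s path can go only if nothing else ends at it or branches off below it.
The suffix "gooo" (4 nodes) is used only by "ooorogooo"; the node for "oooro" still has the child "o", so pruning stops there.
Nodes removed: 4

4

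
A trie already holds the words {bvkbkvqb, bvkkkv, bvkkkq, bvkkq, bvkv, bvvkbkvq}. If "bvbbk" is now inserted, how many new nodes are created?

3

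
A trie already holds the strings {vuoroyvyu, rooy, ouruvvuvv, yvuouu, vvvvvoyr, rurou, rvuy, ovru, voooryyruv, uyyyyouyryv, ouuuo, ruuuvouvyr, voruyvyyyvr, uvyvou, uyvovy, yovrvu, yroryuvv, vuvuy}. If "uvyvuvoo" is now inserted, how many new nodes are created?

The longest prefix of "uvyvuvoo" already in the trie is "uvyv" (length 4).
Each of the 4 remaining characters creates one node.

4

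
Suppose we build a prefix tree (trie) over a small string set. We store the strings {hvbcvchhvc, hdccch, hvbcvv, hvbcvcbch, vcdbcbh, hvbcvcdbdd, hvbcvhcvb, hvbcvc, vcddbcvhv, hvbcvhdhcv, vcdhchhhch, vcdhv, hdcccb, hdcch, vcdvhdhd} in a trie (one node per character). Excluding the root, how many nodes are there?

59

For each word, the new-node count is its length minus the longest prefix already in the trie:
  "hvbcvchhvc" → 10 new (h, v, b, c, v, c, h, h, v, c)
  "hdccch" → prefix "h" already present; 5 new (d, c, c, c, h)
  "hvbcvv" → prefix "hvbcv" already present; 1 new (v)
  "hvbcvcbch" → prefix "hvbcvc" already present; 3 new (b, c, h)
  "vcdbcbh" → 7 new (v, c, d, b, c, b, h)
  "hvbcvcdbdd" → prefix "hvbcvc" already present; 4 new (d, b, d, d)
  "hvbcvhcvb" → prefix "hvbcv" already present; 4 new (h, c, v, b)
  "hvbcvc" → prefix "hvbcvc" already present; 0 new (none)
  "vcddbcvhv" → prefix "vcd" already present; 6 new (d, b, c, v, h, v)
  "hvbcvhdhcv" → prefix "hvbcvh" already present; 4 new (d, h, c, v)
  "vcdhchhhch" → prefix "vcd" already present; 7 new (h, c, h, h, h, c, h)
  "vcdhv" → prefix "vcdh" already present; 1 new (v)
  "hdcccb" → prefix "hdccc" already present; 1 new (b)
  "hdcch" → prefix "hdcc" already present; 1 new (h)
  "vcdvhdhd" → prefix "vcd" already present; 5 new (v, h, d, h, d)
Total nodes = 10 + 5 + 1 + 3 + 7 + 4 + 4 + 0 + 6 + 4 + 7 + 1 + 1 + 1 + 5 = 59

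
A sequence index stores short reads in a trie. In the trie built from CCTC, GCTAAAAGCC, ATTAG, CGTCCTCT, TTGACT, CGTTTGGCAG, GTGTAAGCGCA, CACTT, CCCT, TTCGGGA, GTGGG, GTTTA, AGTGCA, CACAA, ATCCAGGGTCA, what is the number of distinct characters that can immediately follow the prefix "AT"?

2

Follow the path "AT" to its node, then look at its outgoing edges.
Characters that immediately follow "AT" among the stored strings: {C, T}.
That node has 2 child edges.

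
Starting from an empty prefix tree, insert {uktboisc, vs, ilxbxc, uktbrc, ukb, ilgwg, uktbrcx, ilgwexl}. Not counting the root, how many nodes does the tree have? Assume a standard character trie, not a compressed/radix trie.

26

Trace insertions, counting only characters that open a new branch:
  "uktboisc" → 8 new (u, k, t, b, o, i, s, c)
  "vs" → 2 new (v, s)
  "ilxbxc" → 6 new (i, l, x, b, x, c)
  "uktbrc" → prefix "uktb" already present; 2 new (r, c)
  "ukb" → prefix "uk" already present; 1 new (b)
  "ilgwg" → prefix "il" already present; 3 new (g, w, g)
  "uktbrcx" → prefix "uktbrc" already present; 1 new (x)
  "ilgwexl" → prefix "ilgw" already present; 3 new (e, x, l)
Total nodes = 8 + 2 + 6 + 2 + 1 + 3 + 1 + 3 = 26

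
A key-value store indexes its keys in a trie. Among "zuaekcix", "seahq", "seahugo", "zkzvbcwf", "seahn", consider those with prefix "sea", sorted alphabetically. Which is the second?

seahq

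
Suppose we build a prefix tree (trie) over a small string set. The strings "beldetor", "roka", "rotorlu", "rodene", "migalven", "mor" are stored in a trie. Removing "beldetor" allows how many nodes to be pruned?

After clearing the end-marker at "beldetor", prune upward until reaching a node still needed by another word.
No other word shares any prefix with "beldetor", so all 8 of its nodes go.
Nodes removed: 8

8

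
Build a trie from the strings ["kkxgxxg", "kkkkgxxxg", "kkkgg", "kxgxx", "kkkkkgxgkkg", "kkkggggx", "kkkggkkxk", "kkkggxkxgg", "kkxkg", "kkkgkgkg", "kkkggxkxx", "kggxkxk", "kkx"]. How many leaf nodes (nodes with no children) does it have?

A leaf is a node with no children — equivalently, the end of a word that is not a proper prefix of any other stored word.
Those words: "kggxkxk", "kkkggggx", "kkkggkkxk", "kkkggxkxgg", "kkkggxkxx", "kkkgkgkg", "kkkkgxxxg", "kkkkkgxgkkg", "kkxgxxg", "kkxkg", "kxgxx"
Leaf count: 11

11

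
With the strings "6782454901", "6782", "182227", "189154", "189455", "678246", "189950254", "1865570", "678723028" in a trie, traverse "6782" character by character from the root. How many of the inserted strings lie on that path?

Walk "6782" from the root; an end-of-word marker is hit whenever a stored word is a prefix of "6782".
Prefixes of the query that are stored words: "6782"
Count: 1

1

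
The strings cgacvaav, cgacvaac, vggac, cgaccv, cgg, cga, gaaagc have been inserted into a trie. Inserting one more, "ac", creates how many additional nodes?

No existing word starts with "a", so every character of "ac" needs a new node.
2 − 0 = 2 new nodes.

2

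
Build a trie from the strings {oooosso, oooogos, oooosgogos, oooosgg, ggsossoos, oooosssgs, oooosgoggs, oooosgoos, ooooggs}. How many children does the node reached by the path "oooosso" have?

0

Walk "oooosso" from the root, arriving at one node.
No stored string extends past "oooosso".
That node has 0 child edges.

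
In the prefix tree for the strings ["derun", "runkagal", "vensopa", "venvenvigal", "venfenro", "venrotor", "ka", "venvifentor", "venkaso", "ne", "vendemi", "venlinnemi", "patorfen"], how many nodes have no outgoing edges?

A leaf is a node with no children — equivalently, the end of a word that is not a proper prefix of any other stored word.
Those words: "derun", "ka", "ne", "patorfen", "runkagal", "vendemi", "venfenro", "venkaso", "venlinnemi", "venrotor", "vensopa", "venvenvigal", "venvifentor"
Leaf count: 13

13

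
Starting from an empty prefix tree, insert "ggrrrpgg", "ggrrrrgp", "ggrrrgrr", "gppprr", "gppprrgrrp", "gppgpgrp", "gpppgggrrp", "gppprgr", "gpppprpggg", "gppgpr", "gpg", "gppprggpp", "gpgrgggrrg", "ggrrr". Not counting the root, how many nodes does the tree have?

54

For each word, the new-node count is its length minus the longest prefix already in the trie:
  "ggrrrpgg" → 8 new (g, g, r, r, r, p, g, g)
  "ggrrrrgp" → prefix "ggrrr" already present; 3 new (r, g, p)
  "ggrrrgrr" → prefix "ggrrr" already present; 3 new (g, r, r)
  "gppprr" → prefix "g" already present; 5 new (p, p, p, r, r)
  "gppprrgrrp" → prefix "gppprr" already present; 4 new (g, r, r, p)
  "gppgpgrp" → prefix "gpp" already present; 5 new (g, p, g, r, p)
  "gpppgggrrp" → prefix "gppp" already present; 6 new (g, g, g, r, r, p)
  "gppprgr" → prefix "gpppr" already present; 2 new (g, r)
  "gpppprpggg" → prefix "gppp" already present; 6 new (p, r, p, g, g, g)
  "gppgpr" → prefix "gppgp" already present; 1 new (r)
  "gpg" → prefix "gp" already present; 1 new (g)
  "gppprggpp" → prefix "gppprg" already present; 3 new (g, p, p)
  "gpgrgggrrg" → prefix "gpg" already present; 7 new (r, g, g, g, r, r, g)
  "ggrrr" → prefix "ggrrr" already present; 0 new (none)
Total nodes = 8 + 3 + 3 + 5 + 4 + 5 + 6 + 2 + 6 + 1 + 1 + 3 + 7 + 0 = 54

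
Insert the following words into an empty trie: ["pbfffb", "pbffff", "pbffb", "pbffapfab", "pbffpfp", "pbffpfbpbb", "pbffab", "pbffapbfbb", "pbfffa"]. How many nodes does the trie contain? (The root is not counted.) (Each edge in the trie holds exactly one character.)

Trie structure (* marks end of a word):
(root)
└─ p
   └─ b
      └─ f
         └─ f
            ├─ a
            │  ├─ b *
            │  └─ p
            │     ├─ b
            │     │  └─ f
            │     │     └─ b
            │     │        └─ b *
            │     └─ f
            │        └─ a
            │           └─ b *
            ├─ b *
            ├─ f
            │  ├─ a *
            │  ├─ b *
            │  └─ f *
            └─ p
               └─ f
                  ├─ b
                  │  └─ p
                  │     └─ b
                  │        └─ b *
                  └─ p *
Counting every labelled node above: 26.

26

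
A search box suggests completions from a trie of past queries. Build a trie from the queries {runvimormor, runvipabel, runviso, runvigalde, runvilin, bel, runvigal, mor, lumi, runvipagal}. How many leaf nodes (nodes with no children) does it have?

9

A leaf is a node with no children — equivalently, the end of a word that is not a proper prefix of any other stored word.
Those words: "bel", "lumi", "mor", "runvigalde", "runvilin", "runvimormor", "runvipabel", "runvipagal", "runviso"
Leaf count: 9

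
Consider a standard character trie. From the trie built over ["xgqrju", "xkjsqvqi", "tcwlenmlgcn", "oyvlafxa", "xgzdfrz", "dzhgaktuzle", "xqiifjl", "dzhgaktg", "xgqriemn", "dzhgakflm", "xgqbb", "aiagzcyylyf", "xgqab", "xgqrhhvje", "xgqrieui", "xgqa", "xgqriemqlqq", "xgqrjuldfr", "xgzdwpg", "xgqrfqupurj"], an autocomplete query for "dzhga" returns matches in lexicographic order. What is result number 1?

dzhgakflm

DFS of the "dzhga" subtree visits, in order: "dzhgakflm", "dzhgaktg", "dzhgaktuzle"
The 1st is dzhgakflm.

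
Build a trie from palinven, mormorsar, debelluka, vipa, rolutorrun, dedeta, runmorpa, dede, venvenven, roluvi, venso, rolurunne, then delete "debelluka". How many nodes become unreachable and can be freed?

7

After clearing the end-marker at "debelluka", prune upward until reaching a node still needed by another word.
The suffix "belluka" (7 nodes) is used only by "debelluka"; the node for "de" still has the child "d", so pruning stops there.
Nodes removed: 7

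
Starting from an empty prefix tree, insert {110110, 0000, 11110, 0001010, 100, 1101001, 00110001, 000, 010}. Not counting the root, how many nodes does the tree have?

Count nodes per top-level branch (shared prefixes stored once):
  '0'-branch (000, 0000, 0001010, 00110001, 010): 16 nodes
  '1'-branch (100, 1101001, 110110, 11110): 14 nodes
Sum: 30

30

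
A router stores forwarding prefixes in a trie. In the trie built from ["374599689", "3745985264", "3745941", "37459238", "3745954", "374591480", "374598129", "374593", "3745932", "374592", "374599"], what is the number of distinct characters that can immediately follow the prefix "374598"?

Walk "374598" from the root, arriving at one node.
Distinct next characters after "374598": 1, 5.
That node has 2 child edges.

2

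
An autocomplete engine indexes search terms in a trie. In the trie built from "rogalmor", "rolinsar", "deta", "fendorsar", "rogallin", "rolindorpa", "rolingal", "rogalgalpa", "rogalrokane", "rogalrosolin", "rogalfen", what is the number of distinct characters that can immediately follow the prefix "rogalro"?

2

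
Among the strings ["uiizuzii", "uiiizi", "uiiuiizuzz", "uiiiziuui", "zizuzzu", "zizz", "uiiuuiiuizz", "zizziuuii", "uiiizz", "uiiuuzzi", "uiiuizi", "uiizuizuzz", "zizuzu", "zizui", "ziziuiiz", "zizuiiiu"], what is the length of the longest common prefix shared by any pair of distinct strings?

Equivalently: take the maximum, over all pairs, of their longest common prefix length.
"uiiizi" and "uiiiziuui" agree on "uiiizi" (6 characters) before diverging; nothing deeper is shared.
Longest shared-prefix length: 6

6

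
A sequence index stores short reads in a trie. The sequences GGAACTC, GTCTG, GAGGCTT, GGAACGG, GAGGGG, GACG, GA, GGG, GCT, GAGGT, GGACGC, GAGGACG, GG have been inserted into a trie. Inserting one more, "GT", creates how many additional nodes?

0

Every character of "GT" already lies on an existing path (it is a prefix of some stored word).
No new nodes are needed: 0.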